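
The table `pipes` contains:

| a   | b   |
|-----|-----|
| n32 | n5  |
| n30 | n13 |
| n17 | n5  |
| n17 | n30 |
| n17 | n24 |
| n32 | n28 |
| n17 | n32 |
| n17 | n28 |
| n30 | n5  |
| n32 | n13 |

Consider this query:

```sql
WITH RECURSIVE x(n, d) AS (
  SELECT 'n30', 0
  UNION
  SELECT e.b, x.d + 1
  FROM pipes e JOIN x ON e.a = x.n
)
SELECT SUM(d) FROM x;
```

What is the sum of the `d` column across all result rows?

Base: (n30, d=0).
Iteration 1: edges from {n30} -> (n13, d=1), (n5, d=1).
Iteration 2: no outgoing edges from {n13,n5}; recursion stops.
SUM(d) = 0 + 1 + 1 = 2.

2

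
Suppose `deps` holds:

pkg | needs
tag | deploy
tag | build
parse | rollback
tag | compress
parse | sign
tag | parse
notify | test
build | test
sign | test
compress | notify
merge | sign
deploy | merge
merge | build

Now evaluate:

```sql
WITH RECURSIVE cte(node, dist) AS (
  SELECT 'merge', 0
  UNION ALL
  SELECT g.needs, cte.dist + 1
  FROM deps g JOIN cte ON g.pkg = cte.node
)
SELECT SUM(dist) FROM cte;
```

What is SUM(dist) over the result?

Base: (merge, dist=0).
Iteration 1: edges from {merge} -> (build, dist=1), (sign, dist=1).
Iteration 2: edges from {build,sign} -> (test, dist=2) x2. [UNION ALL keeps all 2 new rows, including repeats]
Iteration 3: no outgoing edges from {test}; recursion stops.
SUM(dist) = 0 + 1 + 1 + 2 + 2 = 6.

6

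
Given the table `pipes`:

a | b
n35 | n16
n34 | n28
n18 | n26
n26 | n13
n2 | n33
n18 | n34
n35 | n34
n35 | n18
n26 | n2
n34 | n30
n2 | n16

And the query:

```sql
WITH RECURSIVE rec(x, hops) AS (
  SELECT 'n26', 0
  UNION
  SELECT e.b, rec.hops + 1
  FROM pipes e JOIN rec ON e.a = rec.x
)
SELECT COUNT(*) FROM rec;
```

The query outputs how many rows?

5

Base: (n26, hops=0).
Iteration 1: edges from {n26} -> (n13, hops=1), (n2, hops=1).
Iteration 2: edges from {n13,n2} -> (n16, hops=2), (n33, hops=2).
Iteration 3: no outgoing edges from {n16,n33}; recursion stops.
Total rows emitted: 5.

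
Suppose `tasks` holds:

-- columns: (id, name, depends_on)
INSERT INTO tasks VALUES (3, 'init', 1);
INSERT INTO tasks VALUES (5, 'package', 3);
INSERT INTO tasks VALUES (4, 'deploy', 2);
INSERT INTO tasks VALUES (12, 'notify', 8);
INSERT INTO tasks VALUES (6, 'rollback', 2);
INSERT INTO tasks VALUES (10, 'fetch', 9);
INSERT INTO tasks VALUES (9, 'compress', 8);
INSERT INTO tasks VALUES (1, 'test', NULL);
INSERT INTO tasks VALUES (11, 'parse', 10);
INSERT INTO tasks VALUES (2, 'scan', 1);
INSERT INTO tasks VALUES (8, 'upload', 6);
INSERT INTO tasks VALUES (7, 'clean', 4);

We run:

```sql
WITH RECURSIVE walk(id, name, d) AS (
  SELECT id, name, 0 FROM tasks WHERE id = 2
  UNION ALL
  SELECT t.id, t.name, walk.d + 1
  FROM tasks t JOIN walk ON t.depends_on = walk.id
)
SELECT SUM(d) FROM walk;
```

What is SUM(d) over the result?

21

Base: id=2 (scan) at d 0.
Iteration 1: rows with depends_on in {2} -> deploy (id 4, d 1), rollback (id 6, d 1).
Iteration 2: rows with depends_on in {4,6} -> clean (id 7, d 2), upload (id 8, d 2).
Iteration 3: rows with depends_on in {7,8} -> compress (id 9, d 3), notify (id 12, d 3).
Iteration 4: rows with depends_on in {9,12} -> fetch (id 10, d 4).
Iteration 5: rows with depends_on in {10} -> parse (id 11, d 5).
Iteration 6: no rows with depends_on in {11}; recursion stops.
SUM(d) = 0 + 1 + 1 + 2 + 2 + 3 + 3 + 4 + 5 = 21.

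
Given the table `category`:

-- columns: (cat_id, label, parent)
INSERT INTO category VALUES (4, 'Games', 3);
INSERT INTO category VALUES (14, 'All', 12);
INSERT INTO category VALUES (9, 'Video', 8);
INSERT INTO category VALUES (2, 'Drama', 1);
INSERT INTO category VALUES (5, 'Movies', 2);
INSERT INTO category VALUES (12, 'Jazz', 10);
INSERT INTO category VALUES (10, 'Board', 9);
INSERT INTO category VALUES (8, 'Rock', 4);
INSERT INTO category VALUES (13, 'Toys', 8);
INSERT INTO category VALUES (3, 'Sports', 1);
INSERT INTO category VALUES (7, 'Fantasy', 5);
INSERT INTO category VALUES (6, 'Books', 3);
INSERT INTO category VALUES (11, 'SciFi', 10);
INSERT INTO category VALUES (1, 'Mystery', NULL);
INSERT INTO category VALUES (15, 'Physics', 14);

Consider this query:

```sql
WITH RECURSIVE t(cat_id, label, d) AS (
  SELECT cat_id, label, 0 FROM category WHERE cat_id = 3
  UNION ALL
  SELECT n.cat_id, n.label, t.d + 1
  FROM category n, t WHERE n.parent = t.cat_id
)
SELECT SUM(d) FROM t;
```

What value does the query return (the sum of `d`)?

Base: cat_id=3 (Sports) at d 0.
Iteration 1: rows with parent in {3} -> Games (id 4, d 1), Books (id 6, d 1).
Iteration 2: rows with parent in {4,6} -> Rock (id 8, d 2).
Iteration 3: rows with parent in {8} -> Video (id 9, d 3), Toys (id 13, d 3).
Iteration 4: rows with parent in {9,13} -> Board (id 10, d 4).
Iteration 5: rows with parent in {10} -> SciFi (id 11, d 5), Jazz (id 12, d 5).
Iteration 6: rows with parent in {11,12} -> All (id 14, d 6).
Iteration 7: rows with parent in {14} -> Physics (id 15, d 7).
Iteration 8: no rows with parent in {15}; recursion stops.
SUM(d) = 0 + 1 + 1 + 2 + 3 + 3 + 4 + 5 + 5 + 6 + 7 = 37.

37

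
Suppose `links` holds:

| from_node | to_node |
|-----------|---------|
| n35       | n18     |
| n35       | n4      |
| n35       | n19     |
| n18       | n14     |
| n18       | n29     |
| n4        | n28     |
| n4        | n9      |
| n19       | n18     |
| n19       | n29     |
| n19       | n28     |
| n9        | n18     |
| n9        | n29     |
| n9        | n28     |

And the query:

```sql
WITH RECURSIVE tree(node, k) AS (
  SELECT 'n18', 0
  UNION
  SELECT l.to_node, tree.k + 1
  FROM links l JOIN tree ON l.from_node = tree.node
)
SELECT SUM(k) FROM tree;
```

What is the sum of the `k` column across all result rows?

Base: (n18, k=0).
Iteration 1: edges from {n18} -> (n14, k=1), (n29, k=1).
Iteration 2: no outgoing edges from {n14,n29}; recursion stops.
SUM(k) = 0 + 1 + 1 = 2.

2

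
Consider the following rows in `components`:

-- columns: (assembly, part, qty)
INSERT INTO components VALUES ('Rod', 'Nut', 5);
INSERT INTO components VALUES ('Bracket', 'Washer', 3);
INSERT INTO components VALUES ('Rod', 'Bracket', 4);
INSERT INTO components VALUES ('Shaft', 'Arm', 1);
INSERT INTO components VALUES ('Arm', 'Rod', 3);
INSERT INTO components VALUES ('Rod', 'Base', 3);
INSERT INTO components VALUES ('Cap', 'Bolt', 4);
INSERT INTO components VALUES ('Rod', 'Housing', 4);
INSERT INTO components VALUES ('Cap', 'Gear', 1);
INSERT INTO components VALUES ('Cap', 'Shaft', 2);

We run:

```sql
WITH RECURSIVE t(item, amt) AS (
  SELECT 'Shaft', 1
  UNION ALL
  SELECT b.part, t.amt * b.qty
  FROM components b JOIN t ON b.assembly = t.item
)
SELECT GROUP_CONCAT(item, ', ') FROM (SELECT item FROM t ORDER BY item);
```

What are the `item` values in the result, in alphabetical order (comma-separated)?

Base: (Shaft, amt=1).
Iteration 1: components of {Shaft} -> Arm = 1*1 = 1.
Iteration 2: components of {Arm} -> Rod = 1*3 = 3.
Iteration 3: components of {Rod} -> Base = 3*3 = 9, Bracket = 3*4 = 12, Housing = 3*4 = 12, Nut = 3*5 = 15.
Iteration 4: components of {Base,Bracket,Housing,Nut} -> Washer = 12*3 = 36.
Iteration 5: no further components; recursion stops.

Arm, Base, Bracket, Housing, Nut, Rod, Shaft, Washer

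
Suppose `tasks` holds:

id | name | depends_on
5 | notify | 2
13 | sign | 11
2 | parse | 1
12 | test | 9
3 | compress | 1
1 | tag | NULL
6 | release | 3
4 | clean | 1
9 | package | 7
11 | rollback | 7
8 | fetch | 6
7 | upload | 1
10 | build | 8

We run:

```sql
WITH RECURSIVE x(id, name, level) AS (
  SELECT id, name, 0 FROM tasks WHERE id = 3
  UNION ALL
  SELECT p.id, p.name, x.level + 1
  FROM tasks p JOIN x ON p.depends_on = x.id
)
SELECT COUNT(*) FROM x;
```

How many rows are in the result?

Base: id=3 (compress) at level 0.
Iteration 1: rows with depends_on in {3} -> release (id 6, level 1).
Iteration 2: rows with depends_on in {6} -> fetch (id 8, level 2).
Iteration 3: rows with depends_on in {8} -> build (id 10, level 3).
Iteration 4: no rows with depends_on in {10}; recursion stops.
Total rows emitted: 4.

4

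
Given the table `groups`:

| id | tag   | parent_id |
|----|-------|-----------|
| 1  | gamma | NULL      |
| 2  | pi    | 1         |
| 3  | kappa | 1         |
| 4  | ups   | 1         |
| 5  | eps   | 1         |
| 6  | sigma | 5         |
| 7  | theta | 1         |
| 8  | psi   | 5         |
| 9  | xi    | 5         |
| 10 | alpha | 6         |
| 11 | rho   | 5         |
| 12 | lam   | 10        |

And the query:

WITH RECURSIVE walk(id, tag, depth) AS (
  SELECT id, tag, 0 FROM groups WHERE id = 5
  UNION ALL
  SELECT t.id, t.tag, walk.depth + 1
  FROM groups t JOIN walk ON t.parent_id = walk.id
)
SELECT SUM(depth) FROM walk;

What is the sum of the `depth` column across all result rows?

Base: id=5 (eps) at depth 0.
Iteration 1: rows with parent_id in {5} -> sigma (id 6, depth 1), psi (id 8, depth 1), xi (id 9, depth 1), rho (id 11, depth 1).
Iteration 2: rows with parent_id in {6,8,9,11} -> alpha (id 10, depth 2).
Iteration 3: rows with parent_id in {10} -> lam (id 12, depth 3).
Iteration 4: no rows with parent_id in {12}; recursion stops.
SUM(depth) = 0 + 1 + 1 + 1 + 1 + 2 + 3 = 9.

9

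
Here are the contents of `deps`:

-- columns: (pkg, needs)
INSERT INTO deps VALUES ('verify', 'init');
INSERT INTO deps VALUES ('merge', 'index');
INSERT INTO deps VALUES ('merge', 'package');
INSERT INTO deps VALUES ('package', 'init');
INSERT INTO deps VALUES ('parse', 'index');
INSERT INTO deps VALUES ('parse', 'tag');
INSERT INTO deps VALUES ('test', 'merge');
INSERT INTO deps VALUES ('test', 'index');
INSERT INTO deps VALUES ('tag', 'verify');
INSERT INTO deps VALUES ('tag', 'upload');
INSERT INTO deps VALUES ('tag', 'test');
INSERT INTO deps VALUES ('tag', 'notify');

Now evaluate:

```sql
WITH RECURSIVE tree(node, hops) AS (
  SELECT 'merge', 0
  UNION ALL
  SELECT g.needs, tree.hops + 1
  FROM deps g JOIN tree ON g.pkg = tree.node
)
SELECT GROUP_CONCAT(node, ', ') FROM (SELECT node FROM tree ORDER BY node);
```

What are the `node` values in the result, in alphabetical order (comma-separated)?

index, init, merge, package

Base: (merge, hops=0).
Iteration 1: edges from {merge} -> (index, hops=1), (package, hops=1).
Iteration 2: edges from {index,package} -> (init, hops=2).
Iteration 3: no outgoing edges from {init}; recursion stops.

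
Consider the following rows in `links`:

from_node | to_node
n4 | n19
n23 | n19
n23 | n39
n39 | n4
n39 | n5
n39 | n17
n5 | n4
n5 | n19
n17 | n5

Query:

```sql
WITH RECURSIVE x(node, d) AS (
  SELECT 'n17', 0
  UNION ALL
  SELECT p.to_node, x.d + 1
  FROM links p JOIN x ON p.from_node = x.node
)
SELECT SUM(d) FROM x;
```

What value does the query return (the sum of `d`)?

Base: (n17, d=0).
Iteration 1: edges from {n17} -> (n5, d=1).
Iteration 2: edges from {n5} -> (n19, d=2), (n4, d=2).
Iteration 3: edges from {n19,n4} -> (n19, d=3).
Iteration 4: no outgoing edges from {n19}; recursion stops.
SUM(d) = 0 + 1 + 2 + 2 + 3 = 8.

8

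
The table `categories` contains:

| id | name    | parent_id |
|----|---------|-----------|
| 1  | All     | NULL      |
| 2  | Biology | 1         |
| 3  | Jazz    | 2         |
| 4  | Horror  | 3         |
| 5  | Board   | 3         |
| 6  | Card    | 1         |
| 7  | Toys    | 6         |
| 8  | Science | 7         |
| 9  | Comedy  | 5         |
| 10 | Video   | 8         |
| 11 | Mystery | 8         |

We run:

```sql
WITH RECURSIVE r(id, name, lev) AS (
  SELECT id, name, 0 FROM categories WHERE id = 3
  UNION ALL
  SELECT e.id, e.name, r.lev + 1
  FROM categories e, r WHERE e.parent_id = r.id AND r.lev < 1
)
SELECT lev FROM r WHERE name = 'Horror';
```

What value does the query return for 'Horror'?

1

Base: id=3 (Jazz) at lev 0.
Iteration 1: rows with parent_id in {3} -> Horror (id 4, lev 1), Board (id 5, lev 1).
Iteration 2: lev < 1 fails for all current rows; recursion stops.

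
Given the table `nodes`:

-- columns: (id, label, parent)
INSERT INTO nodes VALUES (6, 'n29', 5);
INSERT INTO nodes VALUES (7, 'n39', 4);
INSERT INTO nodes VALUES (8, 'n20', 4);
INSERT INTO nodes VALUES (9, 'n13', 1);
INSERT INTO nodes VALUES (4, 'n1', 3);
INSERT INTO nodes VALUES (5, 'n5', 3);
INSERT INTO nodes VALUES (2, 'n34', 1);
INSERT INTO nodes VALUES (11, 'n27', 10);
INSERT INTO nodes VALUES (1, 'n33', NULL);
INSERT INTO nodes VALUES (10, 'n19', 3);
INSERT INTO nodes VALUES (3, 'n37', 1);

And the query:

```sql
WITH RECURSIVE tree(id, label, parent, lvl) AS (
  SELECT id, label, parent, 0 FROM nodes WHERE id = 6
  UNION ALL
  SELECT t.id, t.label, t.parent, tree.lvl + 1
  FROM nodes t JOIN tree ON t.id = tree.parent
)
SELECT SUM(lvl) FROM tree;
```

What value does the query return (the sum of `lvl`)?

6

Base: id=6 (n29), parent=5, lvl 0.
Iteration 1: join on id=5 -> n5 (id 5, parent=3, lvl 1).
Iteration 2: join on id=3 -> n37 (id 3, parent=1, lvl 2).
Iteration 3: join on id=1 -> n33 (id 1, parent=NULL, lvl 3).
Iteration 4: parent is NULL; no match; recursion stops.
SUM(lvl) = 0 + 1 + 2 + 3 = 6.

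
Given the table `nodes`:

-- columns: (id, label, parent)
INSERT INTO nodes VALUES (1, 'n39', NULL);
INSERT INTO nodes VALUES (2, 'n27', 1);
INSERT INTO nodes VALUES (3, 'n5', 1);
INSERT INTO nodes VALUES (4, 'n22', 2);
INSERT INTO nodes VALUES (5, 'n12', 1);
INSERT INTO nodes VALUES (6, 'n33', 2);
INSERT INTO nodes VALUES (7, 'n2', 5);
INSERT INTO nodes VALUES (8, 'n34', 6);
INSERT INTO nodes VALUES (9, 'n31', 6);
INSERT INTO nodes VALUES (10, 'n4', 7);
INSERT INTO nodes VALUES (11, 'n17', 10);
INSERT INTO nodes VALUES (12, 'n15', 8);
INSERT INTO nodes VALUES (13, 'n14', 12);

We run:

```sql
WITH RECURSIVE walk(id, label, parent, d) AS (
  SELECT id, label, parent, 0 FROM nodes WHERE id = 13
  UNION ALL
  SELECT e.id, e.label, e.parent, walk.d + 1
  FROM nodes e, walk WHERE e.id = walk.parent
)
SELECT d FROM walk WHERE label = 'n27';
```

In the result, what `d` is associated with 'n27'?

4

Base: id=13 (n14), parent=12, d 0.
Iteration 1: join on id=12 -> n15 (id 12, parent=8, d 1).
Iteration 2: join on id=8 -> n34 (id 8, parent=6, d 2).
Iteration 3: join on id=6 -> n33 (id 6, parent=2, d 3).
Iteration 4: join on id=2 -> n27 (id 2, parent=1, d 4).
Iteration 5: join on id=1 -> n39 (id 1, parent=NULL, d 5).
Iteration 6: parent is NULL; no match; recursion stops.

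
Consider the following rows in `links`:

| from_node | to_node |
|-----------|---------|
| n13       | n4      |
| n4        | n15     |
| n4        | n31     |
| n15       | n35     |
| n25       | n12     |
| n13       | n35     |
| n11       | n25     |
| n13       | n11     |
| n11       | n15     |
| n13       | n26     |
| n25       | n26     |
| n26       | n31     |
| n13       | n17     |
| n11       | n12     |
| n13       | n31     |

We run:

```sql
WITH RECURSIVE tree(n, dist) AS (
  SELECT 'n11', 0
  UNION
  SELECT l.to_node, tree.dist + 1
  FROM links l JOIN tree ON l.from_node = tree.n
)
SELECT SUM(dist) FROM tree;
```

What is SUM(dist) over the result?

Base: (n11, dist=0).
Iteration 1: edges from {n11} -> (n12, dist=1), (n15, dist=1), (n25, dist=1).
Iteration 2: edges from {n12,n15,n25} -> (n12, dist=2), (n26, dist=2), (n35, dist=2).
Iteration 3: edges from {n12,n26,n35} -> (n31, dist=3).
Iteration 4: no outgoing edges from {n31}; recursion stops.
SUM(dist) = 0 + 1 + 1 + 1 + 2 + 2 + 2 + 3 = 12.

12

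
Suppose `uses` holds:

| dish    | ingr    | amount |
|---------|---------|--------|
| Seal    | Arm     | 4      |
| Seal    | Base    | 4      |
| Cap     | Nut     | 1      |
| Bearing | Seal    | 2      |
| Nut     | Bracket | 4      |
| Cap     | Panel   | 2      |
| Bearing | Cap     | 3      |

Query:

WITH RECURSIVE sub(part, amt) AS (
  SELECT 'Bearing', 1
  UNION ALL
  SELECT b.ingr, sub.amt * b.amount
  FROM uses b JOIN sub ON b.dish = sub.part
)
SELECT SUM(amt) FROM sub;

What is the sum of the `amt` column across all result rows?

43

Base: (Bearing, amt=1).
Iteration 1: components of {Bearing} -> Cap = 1*3 = 3, Seal = 1*2 = 2.
Iteration 2: components of {Cap,Seal} -> Arm = 2*4 = 8, Base = 2*4 = 8, Nut = 3*1 = 3, Panel = 3*2 = 6.
Iteration 3: components of {Arm,Base,Nut,Panel} -> Bracket = 3*4 = 12.
Iteration 4: no further components; recursion stops.
SUM(amt) = 1 + 3 + 2 + 6 + 3 + 8 + 8 + 12 = 43.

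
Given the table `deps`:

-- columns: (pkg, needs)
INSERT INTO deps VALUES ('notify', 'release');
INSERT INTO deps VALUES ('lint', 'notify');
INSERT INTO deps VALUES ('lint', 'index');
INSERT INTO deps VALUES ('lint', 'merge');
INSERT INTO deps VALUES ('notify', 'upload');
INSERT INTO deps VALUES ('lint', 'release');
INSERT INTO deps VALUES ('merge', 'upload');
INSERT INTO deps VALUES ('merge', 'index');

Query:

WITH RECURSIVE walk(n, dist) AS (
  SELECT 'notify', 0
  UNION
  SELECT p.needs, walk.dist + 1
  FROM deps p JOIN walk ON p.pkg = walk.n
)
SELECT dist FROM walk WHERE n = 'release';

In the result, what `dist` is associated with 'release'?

1

Base: (notify, dist=0).
Iteration 1: edges from {notify} -> (release, dist=1), (upload, dist=1).
Iteration 2: no outgoing edges from {release,upload}; recursion stops.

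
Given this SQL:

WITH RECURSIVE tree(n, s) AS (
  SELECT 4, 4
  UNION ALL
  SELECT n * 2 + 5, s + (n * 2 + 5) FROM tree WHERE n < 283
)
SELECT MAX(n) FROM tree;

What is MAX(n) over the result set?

283

Base: n=4, s=4.
Iteration 1: 4 < 283 holds -> n = 4 * 2 + 5 = 13, s = 4 + 13 = 17.
Iteration 2: 13 < 283 holds -> n = 13 * 2 + 5 = 31, s = 17 + 31 = 48.
Iteration 3: 31 < 283 holds -> n = 31 * 2 + 5 = 67, s = 48 + 67 = 115.
Iteration 4: 67 < 283 holds -> n = 67 * 2 + 5 = 139, s = 115 + 139 = 254.
Iteration 5: 139 < 283 holds -> n = 139 * 2 + 5 = 283, s = 254 + 283 = 537.
Iteration 6: 283 < 283 fails; recursion stops.
n values: 4, 13, 31, 67, 139, 283; the maximum is 283.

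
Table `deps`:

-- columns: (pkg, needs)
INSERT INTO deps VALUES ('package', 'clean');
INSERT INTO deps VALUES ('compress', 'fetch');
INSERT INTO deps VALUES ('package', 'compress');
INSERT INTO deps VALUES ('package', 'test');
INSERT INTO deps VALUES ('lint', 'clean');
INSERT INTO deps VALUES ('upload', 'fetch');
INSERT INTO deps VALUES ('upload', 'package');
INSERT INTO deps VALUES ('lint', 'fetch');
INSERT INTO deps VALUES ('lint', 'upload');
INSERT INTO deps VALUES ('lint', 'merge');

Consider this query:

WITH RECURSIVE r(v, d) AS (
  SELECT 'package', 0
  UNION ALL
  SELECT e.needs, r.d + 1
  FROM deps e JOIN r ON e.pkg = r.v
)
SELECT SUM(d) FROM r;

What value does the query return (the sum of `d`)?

5

Base: (package, d=0).
Iteration 1: edges from {package} -> (clean, d=1), (compress, d=1), (test, d=1).
Iteration 2: edges from {clean,compress,test} -> (fetch, d=2).
Iteration 3: no outgoing edges from {fetch}; recursion stops.
SUM(d) = 0 + 1 + 1 + 1 + 2 = 5.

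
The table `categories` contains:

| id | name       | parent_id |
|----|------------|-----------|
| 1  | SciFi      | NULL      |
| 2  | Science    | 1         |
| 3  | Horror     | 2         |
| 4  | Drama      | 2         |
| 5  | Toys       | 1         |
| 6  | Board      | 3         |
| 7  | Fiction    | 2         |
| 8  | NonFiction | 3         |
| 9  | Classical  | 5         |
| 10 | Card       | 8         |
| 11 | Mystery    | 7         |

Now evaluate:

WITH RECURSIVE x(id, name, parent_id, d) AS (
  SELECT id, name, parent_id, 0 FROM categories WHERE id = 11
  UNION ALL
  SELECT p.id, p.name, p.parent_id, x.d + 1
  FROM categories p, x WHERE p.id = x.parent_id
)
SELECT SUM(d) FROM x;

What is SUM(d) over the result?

6

Base: id=11 (Mystery), parent_id=7, d 0.
Iteration 1: join on id=7 -> Fiction (id 7, parent_id=2, d 1).
Iteration 2: join on id=2 -> Science (id 2, parent_id=1, d 2).
Iteration 3: join on id=1 -> SciFi (id 1, parent_id=NULL, d 3).
Iteration 4: parent_id is NULL; no match; recursion stops.
SUM(d) = 0 + 1 + 2 + 3 = 6.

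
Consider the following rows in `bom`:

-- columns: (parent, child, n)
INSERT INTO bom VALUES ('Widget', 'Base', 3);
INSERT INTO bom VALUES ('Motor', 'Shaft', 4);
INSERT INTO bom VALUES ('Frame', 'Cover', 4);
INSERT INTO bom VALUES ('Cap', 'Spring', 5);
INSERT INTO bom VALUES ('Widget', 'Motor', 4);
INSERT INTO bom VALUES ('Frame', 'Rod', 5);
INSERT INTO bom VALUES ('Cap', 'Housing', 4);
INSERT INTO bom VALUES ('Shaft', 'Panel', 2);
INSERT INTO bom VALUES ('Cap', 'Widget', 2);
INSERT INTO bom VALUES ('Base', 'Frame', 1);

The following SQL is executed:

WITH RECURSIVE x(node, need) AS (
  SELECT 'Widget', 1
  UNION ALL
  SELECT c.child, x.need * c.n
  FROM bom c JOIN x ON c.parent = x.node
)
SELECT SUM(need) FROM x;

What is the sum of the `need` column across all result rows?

Base: (Widget, need=1).
Iteration 1: components of {Widget} -> Base = 1*3 = 3, Motor = 1*4 = 4.
Iteration 2: components of {Base,Motor} -> Frame = 3*1 = 3, Shaft = 4*4 = 16.
Iteration 3: components of {Frame,Shaft} -> Cover = 3*4 = 12, Panel = 16*2 = 32, Rod = 3*5 = 15.
Iteration 4: no further components; recursion stops.
SUM(need) = 1 + 4 + 3 + 16 + 3 + 32 + 15 + 12 = 86.

86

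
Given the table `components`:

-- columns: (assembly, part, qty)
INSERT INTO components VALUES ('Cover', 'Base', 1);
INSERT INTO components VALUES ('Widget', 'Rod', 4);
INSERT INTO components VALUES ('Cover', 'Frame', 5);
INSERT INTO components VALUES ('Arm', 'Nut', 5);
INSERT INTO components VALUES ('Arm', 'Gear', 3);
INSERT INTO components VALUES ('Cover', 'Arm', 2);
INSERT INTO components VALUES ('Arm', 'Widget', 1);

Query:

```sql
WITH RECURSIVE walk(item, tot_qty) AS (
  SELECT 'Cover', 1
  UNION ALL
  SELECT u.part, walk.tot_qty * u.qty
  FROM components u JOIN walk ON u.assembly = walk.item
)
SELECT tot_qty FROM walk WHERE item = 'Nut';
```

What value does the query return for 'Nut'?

10

Base: (Cover, tot_qty=1).
Iteration 1: components of {Cover} -> Arm = 1*2 = 2, Base = 1*1 = 1, Frame = 1*5 = 5.
Iteration 2: components of {Arm,Base,Frame} -> Gear = 2*3 = 6, Nut = 2*5 = 10, Widget = 2*1 = 2.
Iteration 3: components of {Gear,Nut,Widget} -> Rod = 2*4 = 8.
Iteration 4: no further components; recursion stops.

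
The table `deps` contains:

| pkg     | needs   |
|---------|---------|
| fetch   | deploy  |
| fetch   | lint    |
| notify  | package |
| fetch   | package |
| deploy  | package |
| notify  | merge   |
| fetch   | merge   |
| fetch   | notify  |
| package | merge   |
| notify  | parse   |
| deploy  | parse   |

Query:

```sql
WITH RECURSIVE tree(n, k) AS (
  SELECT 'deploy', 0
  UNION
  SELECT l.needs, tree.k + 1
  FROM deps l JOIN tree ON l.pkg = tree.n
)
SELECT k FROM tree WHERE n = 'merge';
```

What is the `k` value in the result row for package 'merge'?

Base: (deploy, k=0).
Iteration 1: edges from {deploy} -> (package, k=1), (parse, k=1).
Iteration 2: edges from {package,parse} -> (merge, k=2).
Iteration 3: no outgoing edges from {merge}; recursion stops.

2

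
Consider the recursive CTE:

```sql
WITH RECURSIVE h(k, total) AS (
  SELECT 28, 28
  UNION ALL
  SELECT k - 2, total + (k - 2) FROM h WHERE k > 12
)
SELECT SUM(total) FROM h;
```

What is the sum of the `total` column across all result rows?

Base: k=28, total=28.
Iteration 1: 28 > 12 holds -> k = 28 - 2 = 26, total = 28 + 26 = 54.
Iteration 2: 26 > 12 holds -> k = 26 - 2 = 24, total = 54 + 24 = 78.
Iteration 3: 24 > 12 holds -> k = 24 - 2 = 22, total = 78 + 22 = 100.
Iteration 4: 22 > 12 holds -> k = 22 - 2 = 20, total = 100 + 20 = 120.
Iteration 5: 20 > 12 holds -> k = 20 - 2 = 18, total = 120 + 18 = 138.
Iteration 6: 18 > 12 holds -> k = 18 - 2 = 16, total = 138 + 16 = 154.
Iteration 7: 16 > 12 holds -> k = 16 - 2 = 14, total = 154 + 14 = 168.
Iteration 8: 14 > 12 holds -> k = 14 - 2 = 12, total = 168 + 12 = 180.
Iteration 9: 12 > 12 fails; recursion stops.
SUM(total) = 28 + 54 + 78 + 100 + 120 + 138 + 154 + 168 + 180 = 1020.

1020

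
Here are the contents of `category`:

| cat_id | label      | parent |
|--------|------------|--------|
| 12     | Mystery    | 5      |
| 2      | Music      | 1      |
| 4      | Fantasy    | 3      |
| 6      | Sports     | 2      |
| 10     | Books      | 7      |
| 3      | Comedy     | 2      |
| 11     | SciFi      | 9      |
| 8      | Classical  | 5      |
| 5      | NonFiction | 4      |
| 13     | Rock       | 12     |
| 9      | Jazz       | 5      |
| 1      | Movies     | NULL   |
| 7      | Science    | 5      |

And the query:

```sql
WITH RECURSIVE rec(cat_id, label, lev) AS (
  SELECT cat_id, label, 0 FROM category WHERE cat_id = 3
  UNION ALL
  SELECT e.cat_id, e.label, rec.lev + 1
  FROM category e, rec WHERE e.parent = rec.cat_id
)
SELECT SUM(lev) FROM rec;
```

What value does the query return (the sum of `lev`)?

27

Base: cat_id=3 (Comedy) at lev 0.
Iteration 1: rows with parent in {3} -> Fantasy (id 4, lev 1).
Iteration 2: rows with parent in {4} -> NonFiction (id 5, lev 2).
Iteration 3: rows with parent in {5} -> Science (id 7, lev 3), Classical (id 8, lev 3), Jazz (id 9, lev 3), Mystery (id 12, lev 3).
Iteration 4: rows with parent in {7,8,9,12} -> Books (id 10, lev 4), SciFi (id 11, lev 4), Rock (id 13, lev 4).
Iteration 5: no rows with parent in {10,11,13}; recursion stops.
SUM(lev) = 0 + 1 + 2 + 3 + 3 + 3 + 3 + 4 + 4 + 4 = 27.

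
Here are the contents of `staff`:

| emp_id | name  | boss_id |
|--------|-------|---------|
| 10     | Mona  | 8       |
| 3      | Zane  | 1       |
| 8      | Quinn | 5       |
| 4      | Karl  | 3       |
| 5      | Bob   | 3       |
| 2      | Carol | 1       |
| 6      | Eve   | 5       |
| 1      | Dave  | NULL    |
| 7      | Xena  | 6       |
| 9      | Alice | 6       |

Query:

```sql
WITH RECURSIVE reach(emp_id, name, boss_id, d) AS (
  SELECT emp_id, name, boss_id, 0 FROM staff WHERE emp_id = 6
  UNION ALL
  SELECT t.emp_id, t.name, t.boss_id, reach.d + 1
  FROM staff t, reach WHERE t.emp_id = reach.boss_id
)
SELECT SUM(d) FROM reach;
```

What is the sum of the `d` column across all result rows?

Base: emp_id=6 (Eve), boss_id=5, d 0.
Iteration 1: join on emp_id=5 -> Bob (id 5, boss_id=3, d 1).
Iteration 2: join on emp_id=3 -> Zane (id 3, boss_id=1, d 2).
Iteration 3: join on emp_id=1 -> Dave (id 1, boss_id=NULL, d 3).
Iteration 4: boss_id is NULL; no match; recursion stops.
SUM(d) = 0 + 1 + 2 + 3 = 6.

6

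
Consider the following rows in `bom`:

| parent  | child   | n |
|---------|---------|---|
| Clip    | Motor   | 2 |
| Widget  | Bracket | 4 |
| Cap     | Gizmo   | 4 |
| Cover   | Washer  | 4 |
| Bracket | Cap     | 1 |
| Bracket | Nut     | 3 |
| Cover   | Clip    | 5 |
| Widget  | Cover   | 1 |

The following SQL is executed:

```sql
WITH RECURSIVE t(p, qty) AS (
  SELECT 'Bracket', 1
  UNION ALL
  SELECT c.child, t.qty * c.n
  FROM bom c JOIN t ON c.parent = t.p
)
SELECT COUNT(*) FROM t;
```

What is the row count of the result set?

Base: (Bracket, qty=1).
Iteration 1: components of {Bracket} -> Cap = 1*1 = 1, Nut = 1*3 = 3.
Iteration 2: components of {Cap,Nut} -> Gizmo = 1*4 = 4.
Iteration 3: no further components; recursion stops.
Total rows emitted: 4.

4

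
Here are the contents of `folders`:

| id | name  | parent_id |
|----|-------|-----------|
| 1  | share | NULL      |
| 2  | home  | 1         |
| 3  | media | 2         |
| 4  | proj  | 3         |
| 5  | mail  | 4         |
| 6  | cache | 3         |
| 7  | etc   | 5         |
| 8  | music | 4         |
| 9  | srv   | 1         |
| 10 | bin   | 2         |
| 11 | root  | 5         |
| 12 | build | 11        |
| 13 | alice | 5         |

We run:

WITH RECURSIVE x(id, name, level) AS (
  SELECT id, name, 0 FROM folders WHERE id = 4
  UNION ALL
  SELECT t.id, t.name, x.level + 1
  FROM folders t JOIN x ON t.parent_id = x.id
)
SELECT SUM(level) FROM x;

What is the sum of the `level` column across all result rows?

Base: id=4 (proj) at level 0.
Iteration 1: rows with parent_id in {4} -> mail (id 5, level 1), music (id 8, level 1).
Iteration 2: rows with parent_id in {5,8} -> etc (id 7, level 2), root (id 11, level 2), alice (id 13, level 2).
Iteration 3: rows with parent_id in {7,11,13} -> build (id 12, level 3).
Iteration 4: no rows with parent_id in {12}; recursion stops.
SUM(level) = 0 + 1 + 1 + 2 + 2 + 2 + 3 = 11.

11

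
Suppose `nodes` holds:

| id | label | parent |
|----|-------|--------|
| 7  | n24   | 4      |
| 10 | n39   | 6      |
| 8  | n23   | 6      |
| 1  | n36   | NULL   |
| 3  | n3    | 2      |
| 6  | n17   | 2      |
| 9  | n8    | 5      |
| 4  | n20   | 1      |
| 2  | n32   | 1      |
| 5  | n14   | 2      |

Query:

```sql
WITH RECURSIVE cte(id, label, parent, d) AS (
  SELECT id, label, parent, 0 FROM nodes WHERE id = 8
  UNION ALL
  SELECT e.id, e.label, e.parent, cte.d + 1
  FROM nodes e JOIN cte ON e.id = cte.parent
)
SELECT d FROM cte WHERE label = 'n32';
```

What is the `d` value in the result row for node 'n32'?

2

Base: id=8 (n23), parent=6, d 0.
Iteration 1: join on id=6 -> n17 (id 6, parent=2, d 1).
Iteration 2: join on id=2 -> n32 (id 2, parent=1, d 2).
Iteration 3: join on id=1 -> n36 (id 1, parent=NULL, d 3).
Iteration 4: parent is NULL; no match; recursion stops.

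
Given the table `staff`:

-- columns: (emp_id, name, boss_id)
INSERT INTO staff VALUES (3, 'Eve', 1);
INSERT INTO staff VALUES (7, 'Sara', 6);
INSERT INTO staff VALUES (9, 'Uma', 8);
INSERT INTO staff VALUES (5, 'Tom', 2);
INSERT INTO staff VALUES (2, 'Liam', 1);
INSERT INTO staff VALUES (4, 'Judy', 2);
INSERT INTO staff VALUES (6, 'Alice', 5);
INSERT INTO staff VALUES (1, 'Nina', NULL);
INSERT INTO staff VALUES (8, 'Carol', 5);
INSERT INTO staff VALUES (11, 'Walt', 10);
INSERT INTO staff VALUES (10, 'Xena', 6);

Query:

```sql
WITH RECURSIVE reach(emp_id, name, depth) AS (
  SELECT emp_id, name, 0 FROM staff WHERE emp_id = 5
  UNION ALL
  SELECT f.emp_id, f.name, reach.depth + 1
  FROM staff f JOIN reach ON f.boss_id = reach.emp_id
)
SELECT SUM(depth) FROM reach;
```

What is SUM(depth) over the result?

Base: emp_id=5 (Tom) at depth 0.
Iteration 1: rows with boss_id in {5} -> Alice (id 6, depth 1), Carol (id 8, depth 1).
Iteration 2: rows with boss_id in {6,8} -> Sara (id 7, depth 2), Uma (id 9, depth 2), Xena (id 10, depth 2).
Iteration 3: rows with boss_id in {7,9,10} -> Walt (id 11, depth 3).
Iteration 4: no rows with boss_id in {11}; recursion stops.
SUM(depth) = 0 + 1 + 1 + 2 + 2 + 2 + 3 = 11.

11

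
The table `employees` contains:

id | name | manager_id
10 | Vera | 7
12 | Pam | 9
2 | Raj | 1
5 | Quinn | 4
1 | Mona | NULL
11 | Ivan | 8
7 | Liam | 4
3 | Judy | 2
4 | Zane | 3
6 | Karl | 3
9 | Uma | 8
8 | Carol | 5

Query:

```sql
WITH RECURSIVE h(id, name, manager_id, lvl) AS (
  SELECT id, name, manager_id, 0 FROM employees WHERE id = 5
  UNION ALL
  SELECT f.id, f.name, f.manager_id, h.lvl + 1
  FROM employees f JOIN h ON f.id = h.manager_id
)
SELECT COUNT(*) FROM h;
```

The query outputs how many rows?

Base: id=5 (Quinn), manager_id=4, lvl 0.
Iteration 1: join on id=4 -> Zane (id 4, manager_id=3, lvl 1).
Iteration 2: join on id=3 -> Judy (id 3, manager_id=2, lvl 2).
Iteration 3: join on id=2 -> Raj (id 2, manager_id=1, lvl 3).
Iteration 4: join on id=1 -> Mona (id 1, manager_id=NULL, lvl 4).
Iteration 5: manager_id is NULL; no match; recursion stops.
Total rows emitted: 5.

5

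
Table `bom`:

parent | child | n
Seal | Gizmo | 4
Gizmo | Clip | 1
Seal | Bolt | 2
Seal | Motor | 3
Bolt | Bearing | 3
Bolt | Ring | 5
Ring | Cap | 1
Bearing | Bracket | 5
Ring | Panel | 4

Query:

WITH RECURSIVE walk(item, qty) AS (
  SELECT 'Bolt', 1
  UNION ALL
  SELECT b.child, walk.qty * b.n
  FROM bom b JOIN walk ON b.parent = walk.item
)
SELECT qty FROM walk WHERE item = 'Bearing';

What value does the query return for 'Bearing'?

Base: (Bolt, qty=1).
Iteration 1: components of {Bolt} -> Bearing = 1*3 = 3, Ring = 1*5 = 5.
Iteration 2: components of {Bearing,Ring} -> Bracket = 3*5 = 15, Cap = 5*1 = 5, Panel = 5*4 = 20.
Iteration 3: no further components; recursion stops.

3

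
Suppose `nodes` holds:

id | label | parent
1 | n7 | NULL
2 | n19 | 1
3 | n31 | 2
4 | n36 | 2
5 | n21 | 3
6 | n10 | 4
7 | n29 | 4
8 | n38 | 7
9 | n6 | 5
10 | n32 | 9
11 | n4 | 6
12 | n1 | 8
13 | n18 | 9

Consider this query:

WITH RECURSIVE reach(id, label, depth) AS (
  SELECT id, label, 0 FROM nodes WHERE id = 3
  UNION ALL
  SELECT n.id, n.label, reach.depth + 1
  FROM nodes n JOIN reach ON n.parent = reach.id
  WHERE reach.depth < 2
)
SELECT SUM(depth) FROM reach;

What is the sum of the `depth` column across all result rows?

Base: id=3 (n31) at depth 0.
Iteration 1: rows with parent in {3} -> n21 (id 5, depth 1).
Iteration 2: rows with parent in {5} -> n6 (id 9, depth 2).
Iteration 3: depth < 2 fails for all current rows; recursion stops.
SUM(depth) = 0 + 1 + 2 = 3.

3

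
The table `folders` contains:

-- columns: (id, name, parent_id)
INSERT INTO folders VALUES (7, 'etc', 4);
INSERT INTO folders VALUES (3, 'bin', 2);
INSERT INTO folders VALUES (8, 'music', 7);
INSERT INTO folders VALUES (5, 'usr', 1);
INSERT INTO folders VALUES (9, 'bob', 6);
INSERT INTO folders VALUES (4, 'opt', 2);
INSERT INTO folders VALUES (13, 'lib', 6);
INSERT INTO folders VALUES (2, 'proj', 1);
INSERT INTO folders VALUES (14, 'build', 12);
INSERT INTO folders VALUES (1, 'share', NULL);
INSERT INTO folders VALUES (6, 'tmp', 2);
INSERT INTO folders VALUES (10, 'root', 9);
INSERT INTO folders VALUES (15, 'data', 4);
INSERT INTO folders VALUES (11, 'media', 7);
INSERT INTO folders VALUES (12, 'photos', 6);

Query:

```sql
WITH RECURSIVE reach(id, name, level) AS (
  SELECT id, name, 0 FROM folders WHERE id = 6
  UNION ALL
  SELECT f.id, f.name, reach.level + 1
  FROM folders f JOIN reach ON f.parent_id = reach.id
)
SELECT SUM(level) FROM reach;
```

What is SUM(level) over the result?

Base: id=6 (tmp) at level 0.
Iteration 1: rows with parent_id in {6} -> bob (id 9, level 1), photos (id 12, level 1), lib (id 13, level 1).
Iteration 2: rows with parent_id in {9,12,13} -> root (id 10, level 2), build (id 14, level 2).
Iteration 3: no rows with parent_id in {10,14}; recursion stops.
SUM(level) = 0 + 1 + 1 + 1 + 2 + 2 = 7.

7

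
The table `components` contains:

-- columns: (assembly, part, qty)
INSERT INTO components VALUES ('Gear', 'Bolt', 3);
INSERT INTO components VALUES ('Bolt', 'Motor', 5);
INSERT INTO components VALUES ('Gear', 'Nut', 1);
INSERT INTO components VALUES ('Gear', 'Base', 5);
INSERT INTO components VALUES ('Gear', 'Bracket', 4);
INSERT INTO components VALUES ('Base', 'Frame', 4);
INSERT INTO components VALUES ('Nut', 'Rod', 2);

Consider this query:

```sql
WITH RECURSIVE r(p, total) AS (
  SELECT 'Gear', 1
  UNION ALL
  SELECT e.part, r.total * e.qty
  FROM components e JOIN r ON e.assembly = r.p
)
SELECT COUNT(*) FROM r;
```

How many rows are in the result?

Base: (Gear, total=1).
Iteration 1: components of {Gear} -> Base = 1*5 = 5, Bolt = 1*3 = 3, Bracket = 1*4 = 4, Nut = 1*1 = 1.
Iteration 2: components of {Base,Bolt,Bracket,Nut} -> Frame = 5*4 = 20, Motor = 3*5 = 15, Rod = 1*2 = 2.
Iteration 3: no further components; recursion stops.
Total rows emitted: 8.

8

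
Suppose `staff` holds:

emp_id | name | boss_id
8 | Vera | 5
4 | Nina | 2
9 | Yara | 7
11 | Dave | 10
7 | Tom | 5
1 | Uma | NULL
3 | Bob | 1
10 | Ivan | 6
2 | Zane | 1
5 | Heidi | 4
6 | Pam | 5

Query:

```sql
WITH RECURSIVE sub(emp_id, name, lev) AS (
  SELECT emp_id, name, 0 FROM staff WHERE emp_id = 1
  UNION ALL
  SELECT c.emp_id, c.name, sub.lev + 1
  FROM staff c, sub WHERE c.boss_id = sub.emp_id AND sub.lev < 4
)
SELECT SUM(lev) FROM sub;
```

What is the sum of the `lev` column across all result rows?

Base: emp_id=1 (Uma) at lev 0.
Iteration 1: rows with boss_id in {1} -> Zane (id 2, lev 1), Bob (id 3, lev 1).
Iteration 2: rows with boss_id in {2,3} -> Nina (id 4, lev 2).
Iteration 3: rows with boss_id in {4} -> Heidi (id 5, lev 3).
Iteration 4: rows with boss_id in {5} -> Pam (id 6, lev 4), Tom (id 7, lev 4), Vera (id 8, lev 4).
Iteration 5: lev < 4 fails for all current rows; recursion stops.
SUM(lev) = 0 + 1 + 1 + 2 + 3 + 4 + 4 + 4 = 19.

19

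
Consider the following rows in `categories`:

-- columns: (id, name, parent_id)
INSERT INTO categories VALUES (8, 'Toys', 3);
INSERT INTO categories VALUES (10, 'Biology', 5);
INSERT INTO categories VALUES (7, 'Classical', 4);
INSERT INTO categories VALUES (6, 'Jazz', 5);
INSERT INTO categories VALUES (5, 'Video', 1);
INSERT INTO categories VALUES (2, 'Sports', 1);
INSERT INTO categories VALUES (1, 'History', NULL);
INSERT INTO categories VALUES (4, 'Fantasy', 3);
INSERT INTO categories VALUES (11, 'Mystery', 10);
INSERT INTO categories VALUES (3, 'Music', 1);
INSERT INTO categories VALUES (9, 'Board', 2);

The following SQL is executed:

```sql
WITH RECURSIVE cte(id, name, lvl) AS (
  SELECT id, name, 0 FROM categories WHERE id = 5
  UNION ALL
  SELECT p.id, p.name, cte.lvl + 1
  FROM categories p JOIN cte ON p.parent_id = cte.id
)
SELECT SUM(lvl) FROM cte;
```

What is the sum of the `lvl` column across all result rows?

Base: id=5 (Video) at lvl 0.
Iteration 1: rows with parent_id in {5} -> Jazz (id 6, lvl 1), Biology (id 10, lvl 1).
Iteration 2: rows with parent_id in {6,10} -> Mystery (id 11, lvl 2).
Iteration 3: no rows with parent_id in {11}; recursion stops.
SUM(lvl) = 0 + 1 + 1 + 2 = 4.

4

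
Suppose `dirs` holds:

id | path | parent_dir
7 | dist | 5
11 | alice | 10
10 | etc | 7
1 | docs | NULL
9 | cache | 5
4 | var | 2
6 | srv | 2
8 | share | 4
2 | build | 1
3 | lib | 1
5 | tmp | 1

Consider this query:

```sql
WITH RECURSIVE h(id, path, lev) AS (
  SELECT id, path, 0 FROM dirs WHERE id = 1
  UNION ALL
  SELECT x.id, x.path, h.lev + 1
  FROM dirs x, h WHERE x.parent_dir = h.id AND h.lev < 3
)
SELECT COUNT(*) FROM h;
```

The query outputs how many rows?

10

Base: id=1 (docs) at lev 0.
Iteration 1: rows with parent_dir in {1} -> build (id 2, lev 1), lib (id 3, lev 1), tmp (id 5, lev 1).
Iteration 2: rows with parent_dir in {2,3,5} -> var (id 4, lev 2), srv (id 6, lev 2), dist (id 7, lev 2), cache (id 9, lev 2).
Iteration 3: rows with parent_dir in {4,6,7,9} -> share (id 8, lev 3), etc (id 10, lev 3).
Iteration 4: lev < 3 fails for all current rows; recursion stops.
Total rows emitted: 10.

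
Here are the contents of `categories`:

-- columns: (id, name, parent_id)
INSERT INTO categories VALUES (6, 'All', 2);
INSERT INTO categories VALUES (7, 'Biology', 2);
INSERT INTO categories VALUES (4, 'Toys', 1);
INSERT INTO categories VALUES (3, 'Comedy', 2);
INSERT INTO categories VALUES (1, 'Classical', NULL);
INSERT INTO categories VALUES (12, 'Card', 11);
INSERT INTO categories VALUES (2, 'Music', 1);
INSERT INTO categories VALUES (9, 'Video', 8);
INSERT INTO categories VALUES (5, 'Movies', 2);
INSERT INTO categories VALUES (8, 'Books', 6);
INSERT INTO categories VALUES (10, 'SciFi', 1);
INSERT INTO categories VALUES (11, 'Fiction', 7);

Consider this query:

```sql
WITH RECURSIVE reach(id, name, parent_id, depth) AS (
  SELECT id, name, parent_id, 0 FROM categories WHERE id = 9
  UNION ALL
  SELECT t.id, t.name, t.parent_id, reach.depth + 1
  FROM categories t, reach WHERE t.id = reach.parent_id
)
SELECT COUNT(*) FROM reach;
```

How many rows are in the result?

5

Base: id=9 (Video), parent_id=8, depth 0.
Iteration 1: join on id=8 -> Books (id 8, parent_id=6, depth 1).
Iteration 2: join on id=6 -> All (id 6, parent_id=2, depth 2).
Iteration 3: join on id=2 -> Music (id 2, parent_id=1, depth 3).
Iteration 4: join on id=1 -> Classical (id 1, parent_id=NULL, depth 4).
Iteration 5: parent_id is NULL; no match; recursion stops.
Total rows emitted: 5.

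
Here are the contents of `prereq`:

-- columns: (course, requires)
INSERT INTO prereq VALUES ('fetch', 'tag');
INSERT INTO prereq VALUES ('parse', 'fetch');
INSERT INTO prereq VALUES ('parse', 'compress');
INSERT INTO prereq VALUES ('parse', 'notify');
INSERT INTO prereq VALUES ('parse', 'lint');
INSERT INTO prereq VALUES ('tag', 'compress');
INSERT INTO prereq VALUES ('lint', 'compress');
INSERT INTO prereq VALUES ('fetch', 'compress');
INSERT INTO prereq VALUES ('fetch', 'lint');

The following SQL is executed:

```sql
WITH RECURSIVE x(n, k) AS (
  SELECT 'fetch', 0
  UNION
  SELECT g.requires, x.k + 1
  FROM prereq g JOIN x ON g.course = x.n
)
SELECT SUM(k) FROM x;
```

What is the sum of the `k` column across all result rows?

5

Base: (fetch, k=0).
Iteration 1: edges from {fetch} -> (compress, k=1), (lint, k=1), (tag, k=1).
Iteration 2: edges from {compress,lint,tag} -> (compress, k=2). [UNION drops 1 duplicate row(s)]
Iteration 3: no outgoing edges from {compress}; recursion stops.
SUM(k) = 0 + 1 + 1 + 1 + 2 = 5.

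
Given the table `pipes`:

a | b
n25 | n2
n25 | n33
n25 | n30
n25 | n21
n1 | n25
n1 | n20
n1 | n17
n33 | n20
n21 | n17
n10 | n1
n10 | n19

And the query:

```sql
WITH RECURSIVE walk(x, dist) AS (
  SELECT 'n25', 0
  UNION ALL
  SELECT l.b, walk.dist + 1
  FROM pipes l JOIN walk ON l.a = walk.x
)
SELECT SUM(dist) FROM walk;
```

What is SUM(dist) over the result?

Base: (n25, dist=0).
Iteration 1: edges from {n25} -> (n2, dist=1), (n21, dist=1), (n30, dist=1), (n33, dist=1).
Iteration 2: edges from {n2,n21,n30,n33} -> (n17, dist=2), (n20, dist=2).
Iteration 3: no outgoing edges from {n17,n20}; recursion stops.
SUM(dist) = 0 + 1 + 1 + 1 + 1 + 2 + 2 = 8.

8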